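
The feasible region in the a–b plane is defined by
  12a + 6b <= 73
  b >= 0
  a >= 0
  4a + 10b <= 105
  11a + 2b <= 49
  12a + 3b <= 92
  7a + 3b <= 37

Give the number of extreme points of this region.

5

Of the 21 pairwise boundary intersections, those satisfying every inequality are:
  (0, 0)
  (49/11, 0)
  (0, 21/2)
  (55/58, 587/58)
  (73/19, 64/19)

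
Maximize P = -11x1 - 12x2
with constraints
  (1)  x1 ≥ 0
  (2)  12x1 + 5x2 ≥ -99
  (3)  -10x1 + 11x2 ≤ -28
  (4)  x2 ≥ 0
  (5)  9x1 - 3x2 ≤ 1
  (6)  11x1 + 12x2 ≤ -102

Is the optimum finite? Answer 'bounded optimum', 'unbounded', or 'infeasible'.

infeasible

The boundaries 9x1 - 3x2 = 1 and 11x1 + 12x2 = -102 meet at (-98/47, -929/141), but that point violates x1 ≥ 0. Every candidate vertex is excluded by some other constraint, so the feasible region is empty.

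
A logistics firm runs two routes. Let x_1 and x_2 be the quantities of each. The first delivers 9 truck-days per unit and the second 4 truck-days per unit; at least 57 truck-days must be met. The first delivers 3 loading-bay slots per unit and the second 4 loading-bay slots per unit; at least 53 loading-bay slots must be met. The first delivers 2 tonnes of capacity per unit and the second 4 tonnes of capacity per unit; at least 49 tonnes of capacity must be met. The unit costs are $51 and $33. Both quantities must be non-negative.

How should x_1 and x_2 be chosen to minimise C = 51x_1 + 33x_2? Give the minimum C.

x_1 = 2/3, x_2 = 51/4, minimum C = 1819/4

Corner points and C = 51x_1 + 33x_2:
  (0, 57/4) → C = 1881/4
  (49/2, 0) → C = 2499/2
  (2/3, 51/4) → C = 1819/4
  (4, 41/4) → C = 2169/4
The feasible region is unbounded (it extends along (0, 1), (1, 0)), but C strictly increases along every unbounded feasible direction, so there is no improving ray and the minimum is attained at a vertex.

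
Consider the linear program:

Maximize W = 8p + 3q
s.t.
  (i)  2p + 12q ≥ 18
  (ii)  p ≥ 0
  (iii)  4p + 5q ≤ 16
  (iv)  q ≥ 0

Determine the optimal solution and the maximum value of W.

p = 51/19, q = 20/19, maximum W = 468/19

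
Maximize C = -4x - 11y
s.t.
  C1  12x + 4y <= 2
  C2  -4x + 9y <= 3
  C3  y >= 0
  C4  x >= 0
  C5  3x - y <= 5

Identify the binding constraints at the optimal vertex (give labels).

Corner points and C = -4x - 11y:
  (3/62, 11/31) → C = -127/31
  (1/6, 0) → C = -2/3
  (0, 1/3) → C = -11/3
  (0, 0) → C = 0

The maximum is at (0, 0). Substituting into each constraint, equality holds for C3 and C4; the remaining constraints have slack.

C3 and C4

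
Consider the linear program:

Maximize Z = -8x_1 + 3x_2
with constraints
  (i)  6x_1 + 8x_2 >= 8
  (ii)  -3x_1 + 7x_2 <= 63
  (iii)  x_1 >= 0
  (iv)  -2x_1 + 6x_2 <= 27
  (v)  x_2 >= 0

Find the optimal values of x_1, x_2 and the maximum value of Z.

x_1 = 0, x_2 = 9/2, maximum Z = 27/2

Extreme points and Z = -8x_1 + 3x_2:
  (0, 1) → Z = 3
  (4/3, 0) → Z = -32/3
  (0, 9/2) → Z = 27/2
The feasible region is unbounded (it extends along (3, 1), (1, 0)), but Z strictly decreases along every unbounded feasible direction, so there is no improving ray and the maximum is attained at a vertex.

The optimum lies where x_1 = 0 and -2x_1 + 6x_2 = 27.
Solving simultaneously gives x_1 = 0, x_2 = 9/2.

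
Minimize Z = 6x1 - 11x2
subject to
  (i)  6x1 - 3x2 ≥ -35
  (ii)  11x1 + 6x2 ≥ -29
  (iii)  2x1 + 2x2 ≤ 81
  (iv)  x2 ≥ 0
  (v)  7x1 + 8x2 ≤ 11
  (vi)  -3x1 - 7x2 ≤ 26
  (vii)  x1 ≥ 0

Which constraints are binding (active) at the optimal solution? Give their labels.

(v) and (vii)

Feasible corners and Z = 6x1 - 11x2:
  (11/7, 0) → Z = 66/7
  (0, 0) → Z = 0
  (0, 11/8) → Z = -121/8

The minimum is at (0, 11/8). Substituting into each constraint, equality holds for (v) and (vii); the remaining constraints have slack.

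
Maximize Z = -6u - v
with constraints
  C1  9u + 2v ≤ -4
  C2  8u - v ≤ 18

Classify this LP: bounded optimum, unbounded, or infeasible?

unbounded

From the feasible point (32/25, -194/25), moving in the direction (-1, -8) keeps every constraint satisfied while Z increases without bound.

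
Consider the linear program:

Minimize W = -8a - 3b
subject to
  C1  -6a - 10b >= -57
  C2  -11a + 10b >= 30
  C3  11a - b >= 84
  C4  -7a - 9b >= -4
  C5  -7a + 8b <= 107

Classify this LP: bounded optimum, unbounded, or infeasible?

The boundaries -11a + 10b = 30 and -7a - 9b = -4 meet at (-230/169, 254/169), but that point violates 11a - b ≥ 84. Every candidate vertex is excluded by some other constraint, so the feasible region is empty.

infeasible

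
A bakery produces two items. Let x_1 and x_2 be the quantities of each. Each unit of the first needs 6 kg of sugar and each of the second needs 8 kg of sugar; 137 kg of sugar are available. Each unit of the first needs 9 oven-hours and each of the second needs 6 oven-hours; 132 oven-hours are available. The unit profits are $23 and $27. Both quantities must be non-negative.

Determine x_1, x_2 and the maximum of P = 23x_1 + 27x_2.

Feasible corners and P = 23x_1 + 27x_2:
  (0, 0) → P = 0
  (0, 137/8) → P = 3699/8
  (44/3, 0) → P = 1012/3
  (13/2, 49/4) → P = 1921/4

The binding constraints are 6x_1 + 8x_2 = 137 and 9x_1 + 6x_2 = 132.
Solving simultaneously gives x_1 = 13/2, x_2 = 49/4.

x_1 = 13/2, x_2 = 49/4, maximum P = 1921/4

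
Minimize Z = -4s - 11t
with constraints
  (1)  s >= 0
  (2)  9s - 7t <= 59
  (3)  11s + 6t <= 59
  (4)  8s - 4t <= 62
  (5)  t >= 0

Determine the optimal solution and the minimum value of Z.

s = 0, t = 59/6, minimum Z = -649/6

Corner points and Z = -4s - 11t:
  (0, 59/6) → Z = -649/6
  (0, 0) → Z = 0
  (59/11, 0) → Z = -236/11

The optimum lies where s = 0 and 11s + 6t = 59.
Solving simultaneously gives s = 0, t = 59/6.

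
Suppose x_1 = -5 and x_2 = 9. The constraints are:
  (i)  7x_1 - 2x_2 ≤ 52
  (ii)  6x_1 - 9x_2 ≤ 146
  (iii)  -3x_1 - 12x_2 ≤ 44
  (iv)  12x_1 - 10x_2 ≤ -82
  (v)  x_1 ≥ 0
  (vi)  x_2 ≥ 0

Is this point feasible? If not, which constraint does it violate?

not feasible — violates (v)

Constraint (v): x_1 = -5, which is not ≥ 0. All other constraints are satisfied.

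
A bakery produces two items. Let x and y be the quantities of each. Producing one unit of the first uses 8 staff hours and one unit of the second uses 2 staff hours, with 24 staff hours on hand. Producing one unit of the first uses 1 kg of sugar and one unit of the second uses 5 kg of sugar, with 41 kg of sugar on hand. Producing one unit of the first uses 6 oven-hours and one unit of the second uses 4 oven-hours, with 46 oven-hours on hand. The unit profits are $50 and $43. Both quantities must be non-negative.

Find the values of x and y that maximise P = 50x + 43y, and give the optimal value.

x = 1, y = 8, maximum P = 394

Corner points and P = 50x + 43y:
  (0, 0) → P = 0
  (0, 41/5) → P = 1763/5
  (3, 0) → P = 150
  (1, 8) → P = 394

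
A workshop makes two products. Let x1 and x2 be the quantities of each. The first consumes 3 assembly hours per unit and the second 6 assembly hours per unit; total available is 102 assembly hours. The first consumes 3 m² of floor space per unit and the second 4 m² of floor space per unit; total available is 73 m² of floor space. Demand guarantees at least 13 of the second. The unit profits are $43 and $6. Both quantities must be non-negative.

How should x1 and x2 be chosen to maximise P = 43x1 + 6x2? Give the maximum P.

x1 = 7, x2 = 13, maximum P = 379

Extreme points and P = 43x1 + 6x2:
  (0, 17) → P = 102
  (0, 13) → P = 78
  (5, 29/2) → P = 302
  (7, 13) → P = 379

At the optimal vertex, 3x1 + 4x2 = 73 and x2 = 13.
Solving simultaneously gives x1 = 7, x2 = 13.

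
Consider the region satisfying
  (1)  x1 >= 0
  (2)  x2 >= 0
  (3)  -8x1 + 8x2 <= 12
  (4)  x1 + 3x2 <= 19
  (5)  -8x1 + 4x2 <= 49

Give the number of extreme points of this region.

4

Pairwise boundary intersections that survive every other constraint:
  (0, 0)
  (0, 3/2)
  (19, 0)
  (29/8, 41/8)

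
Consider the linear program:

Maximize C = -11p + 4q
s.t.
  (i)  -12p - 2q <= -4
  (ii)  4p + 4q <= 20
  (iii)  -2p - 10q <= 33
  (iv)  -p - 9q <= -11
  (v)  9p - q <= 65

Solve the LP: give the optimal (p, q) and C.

p = -3/5, q = 28/5, maximum C = 29

Corner points and C = -11p + 4q:
  (-3/5, 28/5) → C = 29
  (7/53, 64/53) → C = 179/53
  (17/4, 3/4) → C = -175/4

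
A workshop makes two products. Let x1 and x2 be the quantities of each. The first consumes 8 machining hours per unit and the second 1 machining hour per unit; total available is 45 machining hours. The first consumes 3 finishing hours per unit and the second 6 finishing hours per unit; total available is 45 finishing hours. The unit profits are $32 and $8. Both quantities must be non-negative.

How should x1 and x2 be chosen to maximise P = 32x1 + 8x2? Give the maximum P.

Corner points and P = 32x1 + 8x2:
  (0, 0) → P = 0
  (0, 15/2) → P = 60
  (45/8, 0) → P = 180
  (5, 5) → P = 200

x1 = 5, x2 = 5, maximum P = 200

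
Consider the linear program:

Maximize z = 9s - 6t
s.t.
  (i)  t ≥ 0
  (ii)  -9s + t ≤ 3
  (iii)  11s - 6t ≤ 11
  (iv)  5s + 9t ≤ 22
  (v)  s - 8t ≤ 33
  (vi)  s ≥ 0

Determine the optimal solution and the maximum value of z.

Extreme points and z = 9s - 6t:
  (1, 0) → z = 9
  (0, 0) → z = 0
  (77/43, 187/129) → z = 319/43
  (0, 22/9) → z = -44/3

s = 1, t = 0, maximum z = 9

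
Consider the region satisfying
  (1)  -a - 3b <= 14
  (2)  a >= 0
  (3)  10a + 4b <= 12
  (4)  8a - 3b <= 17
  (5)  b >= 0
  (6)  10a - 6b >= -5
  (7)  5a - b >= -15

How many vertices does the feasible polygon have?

The feasible vertices (each the meet of two boundaries and inside every other half-plane) are:
  (0, 0)
  (0, 5/6)
  (6/5, 0)
  (13/25, 17/10)

4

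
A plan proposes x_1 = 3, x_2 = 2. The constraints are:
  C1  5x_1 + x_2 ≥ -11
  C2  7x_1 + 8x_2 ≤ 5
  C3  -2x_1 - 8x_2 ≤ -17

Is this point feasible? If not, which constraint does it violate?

Constraint C2: 7x_1 + 8x_2 = 37, which is not ≤ 5. All other constraints are satisfied.

not feasible — violates C2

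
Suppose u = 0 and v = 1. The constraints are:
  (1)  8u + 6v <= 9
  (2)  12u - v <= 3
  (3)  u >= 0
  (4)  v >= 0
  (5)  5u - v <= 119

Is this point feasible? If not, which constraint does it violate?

(1): 6 ≤ 9 ✓
(2): -1 ≤ 3 ✓
(3): 0 ≥ 0 ✓
(4): 1 ≥ 0 ✓
(5): -1 ≤ 119 ✓

feasible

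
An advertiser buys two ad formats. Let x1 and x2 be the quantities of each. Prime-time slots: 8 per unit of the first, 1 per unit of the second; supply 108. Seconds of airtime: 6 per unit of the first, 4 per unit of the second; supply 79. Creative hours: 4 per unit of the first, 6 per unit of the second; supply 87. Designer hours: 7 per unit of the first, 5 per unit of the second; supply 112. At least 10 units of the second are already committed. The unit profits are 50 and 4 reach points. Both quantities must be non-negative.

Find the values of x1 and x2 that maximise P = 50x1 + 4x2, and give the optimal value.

Vertices and P = 50x1 + 4x2:
  (0, 29/2) → P = 58
  (0, 10) → P = 40
  (63/10, 103/10) → P = 1781/5
  (13/2, 10) → P = 365

x1 = 13/2, x2 = 10, maximum P = 365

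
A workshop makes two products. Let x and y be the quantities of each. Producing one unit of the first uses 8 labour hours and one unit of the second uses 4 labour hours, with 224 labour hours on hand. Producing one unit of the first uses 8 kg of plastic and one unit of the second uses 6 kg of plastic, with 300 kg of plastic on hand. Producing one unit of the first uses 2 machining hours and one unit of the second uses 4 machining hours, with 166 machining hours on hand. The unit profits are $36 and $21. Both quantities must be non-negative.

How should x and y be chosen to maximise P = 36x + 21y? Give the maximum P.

x = 29/3, y = 110/3, maximum P = 1118

Feasible corners and P = 36x + 21y:
  (0, 0) → P = 0
  (0, 83/2) → P = 1743/2
  (28, 0) → P = 1008
  (29/3, 110/3) → P = 1118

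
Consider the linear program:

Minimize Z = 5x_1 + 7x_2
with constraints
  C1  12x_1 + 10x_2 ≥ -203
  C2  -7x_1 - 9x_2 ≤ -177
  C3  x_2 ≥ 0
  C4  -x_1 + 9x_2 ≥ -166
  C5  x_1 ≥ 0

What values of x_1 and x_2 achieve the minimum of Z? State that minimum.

x_1 = 177/7, x_2 = 0, minimum Z = 885/7

The feasible region is unbounded (it extends along (0, 1), (9, 1)), but Z strictly increases along every unbounded feasible direction, so there is no improving ray and the minimum is attained at a vertex.

The binding constraints are -7x_1 - 9x_2 = -177 and x_2 = 0.
Solving simultaneously gives x_1 = 177/7, x_2 = 0.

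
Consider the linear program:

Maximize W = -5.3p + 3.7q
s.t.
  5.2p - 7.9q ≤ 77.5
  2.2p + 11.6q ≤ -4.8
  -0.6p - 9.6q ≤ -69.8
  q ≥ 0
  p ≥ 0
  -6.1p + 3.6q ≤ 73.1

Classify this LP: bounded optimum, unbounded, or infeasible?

The boundaries 5.2p - 7.9q = 77.5 and -0.6p - 9.6q = -69.8 meet at (64771/2733, 15823/2733), but that point violates 2.2p + 11.6q ≤ -4.8. Every candidate vertex is excluded by some other constraint, so the feasible region is empty.

infeasible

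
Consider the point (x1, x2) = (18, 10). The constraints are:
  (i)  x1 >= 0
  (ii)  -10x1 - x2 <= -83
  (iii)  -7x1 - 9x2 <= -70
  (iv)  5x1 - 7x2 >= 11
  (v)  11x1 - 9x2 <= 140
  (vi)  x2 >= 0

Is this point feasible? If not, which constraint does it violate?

feasible

(i): 18 ≥ 0 ✓
(ii): -190 ≤ -83 ✓
(iii): -216 ≤ -70 ✓
(iv): 20 ≥ 11 ✓
(v): 108 ≤ 140 ✓
(vi): 10 ≥ 0 ✓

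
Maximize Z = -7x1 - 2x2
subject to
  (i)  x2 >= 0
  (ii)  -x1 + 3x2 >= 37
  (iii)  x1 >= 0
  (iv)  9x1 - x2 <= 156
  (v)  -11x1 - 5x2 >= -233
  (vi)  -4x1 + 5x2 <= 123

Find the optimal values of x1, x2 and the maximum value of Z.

Vertices and Z = -7x1 - 2x2:
  (0, 37/3) → Z = -74/3
  (257/19, 320/19) → Z = -2439/19
  (0, 123/5) → Z = -246/5
  (22/3, 457/15) → Z = -1684/15

The optimum lies where -x1 + 3x2 = 37 and x1 = 0.
Solving simultaneously gives x1 = 0, x2 = 37/3.

x1 = 0, x2 = 37/3, maximum Z = -74/3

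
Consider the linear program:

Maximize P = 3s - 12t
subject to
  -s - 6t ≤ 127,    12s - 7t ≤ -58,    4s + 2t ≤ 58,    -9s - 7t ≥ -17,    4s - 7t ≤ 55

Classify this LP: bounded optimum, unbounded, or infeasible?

bounded optimum

Vertices and P = 3s - 12t:
  (-559/31, -563/31) → P = 5079/31
  (-41/21, 242/49) → P = -3191/49
  (-113/8, -223/14) → P = 8331/56
The feasible region has finitely many vertices and no improving ray; the maximum is 5079/31 at (-559/31, -563/31).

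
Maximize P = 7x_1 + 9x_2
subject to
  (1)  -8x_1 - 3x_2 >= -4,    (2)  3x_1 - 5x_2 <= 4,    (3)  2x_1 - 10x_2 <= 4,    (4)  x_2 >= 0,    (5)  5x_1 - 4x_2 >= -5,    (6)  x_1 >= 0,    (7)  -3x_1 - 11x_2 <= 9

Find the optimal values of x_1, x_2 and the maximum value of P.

Extreme points and P = 7x_1 + 9x_2:
  (1/2, 0) → P = 7/2
  (1/47, 60/47) → P = 547/47
  (0, 0) → P = 0
  (0, 5/4) → P = 45/4

At the optimal vertex, -8x_1 - 3x_2 = -4 and 5x_1 - 4x_2 = -5.
Solving simultaneously gives x_1 = 1/47, x_2 = 60/47.

x_1 = 1/47, x_2 = 60/47, maximum P = 547/47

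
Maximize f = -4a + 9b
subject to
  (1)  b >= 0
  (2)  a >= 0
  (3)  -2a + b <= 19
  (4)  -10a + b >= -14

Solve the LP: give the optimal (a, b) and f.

a = 33/8, b = 109/4, maximum f = 915/4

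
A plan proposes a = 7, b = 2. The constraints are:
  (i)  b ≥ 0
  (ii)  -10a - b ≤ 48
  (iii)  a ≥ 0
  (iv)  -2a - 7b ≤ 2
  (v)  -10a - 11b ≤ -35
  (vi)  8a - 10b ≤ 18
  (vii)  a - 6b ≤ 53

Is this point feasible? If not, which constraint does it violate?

Constraint (vi): 8a - 10b = 36, which is not ≤ 18. All other constraints are satisfied.

not feasible — violates (vi)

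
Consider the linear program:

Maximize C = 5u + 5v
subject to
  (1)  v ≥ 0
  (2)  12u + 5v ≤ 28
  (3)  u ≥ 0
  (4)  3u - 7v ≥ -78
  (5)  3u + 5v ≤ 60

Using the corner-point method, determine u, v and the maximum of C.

u = 0, v = 28/5, maximum C = 28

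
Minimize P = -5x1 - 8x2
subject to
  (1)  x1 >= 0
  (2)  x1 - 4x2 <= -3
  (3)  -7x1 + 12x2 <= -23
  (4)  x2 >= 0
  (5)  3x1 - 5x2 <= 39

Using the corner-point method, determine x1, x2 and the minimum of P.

x1 = 353, x2 = 204, minimum P = -3397

Feasible corners and P = -5x1 - 8x2:
  (8, 11/4) → P = -62
  (171/7, 48/7) → P = -177
  (353, 204) → P = -3397

The binding constraints are -7x1 + 12x2 = -23 and 3x1 - 5x2 = 39.
Solving simultaneously gives x1 = 353, x2 = 204.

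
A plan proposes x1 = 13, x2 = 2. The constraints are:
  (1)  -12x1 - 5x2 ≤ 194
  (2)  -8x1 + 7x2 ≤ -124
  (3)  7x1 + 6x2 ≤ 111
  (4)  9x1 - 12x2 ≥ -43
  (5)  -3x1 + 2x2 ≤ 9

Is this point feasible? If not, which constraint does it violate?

Constraint (2): -8x1 + 7x2 = -90, which is not ≤ -124. All other constraints are satisfied.

not feasible — violates (2)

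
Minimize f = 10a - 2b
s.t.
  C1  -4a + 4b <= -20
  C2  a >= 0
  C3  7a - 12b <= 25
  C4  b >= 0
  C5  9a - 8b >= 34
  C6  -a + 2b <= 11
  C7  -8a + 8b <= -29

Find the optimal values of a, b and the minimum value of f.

Vertices and f = 10a - 2b:
  (7, 2) → f = 66
  (21, 16) → f = 178
  (91, 51) → f = 808

a = 7, b = 2, minimum f = 66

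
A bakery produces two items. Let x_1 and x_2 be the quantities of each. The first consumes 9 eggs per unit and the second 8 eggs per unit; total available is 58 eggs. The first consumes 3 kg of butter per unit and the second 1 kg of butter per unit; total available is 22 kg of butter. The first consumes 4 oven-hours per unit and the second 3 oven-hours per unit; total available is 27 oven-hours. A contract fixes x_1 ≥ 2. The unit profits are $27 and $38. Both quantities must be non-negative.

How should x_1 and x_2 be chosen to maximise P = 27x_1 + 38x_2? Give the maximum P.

x_1 = 2, x_2 = 5, maximum P = 244

Corner points and P = 27x_1 + 38x_2:
  (58/9, 0) → P = 174
  (2, 0) → P = 54
  (2, 5) → P = 244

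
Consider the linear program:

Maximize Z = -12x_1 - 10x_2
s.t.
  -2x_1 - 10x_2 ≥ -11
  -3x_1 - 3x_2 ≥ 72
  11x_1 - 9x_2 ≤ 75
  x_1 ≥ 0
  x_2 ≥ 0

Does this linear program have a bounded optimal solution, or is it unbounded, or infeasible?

infeasible

The boundaries -2x_1 - 10x_2 = -11 and -3x_1 - 3x_2 = 72 meet at (-251/8, 59/8), but that point violates x_1 ≥ 0. Every candidate vertex is excluded by some other constraint, so the feasible region is empty.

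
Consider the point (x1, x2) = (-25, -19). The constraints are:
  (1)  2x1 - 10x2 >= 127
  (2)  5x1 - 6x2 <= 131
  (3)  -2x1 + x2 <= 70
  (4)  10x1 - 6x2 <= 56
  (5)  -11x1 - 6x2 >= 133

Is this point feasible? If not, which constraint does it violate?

(1): 140 ≥ 127 ✓
(2): -11 ≤ 131 ✓
(3): 31 ≤ 70 ✓
(4): -136 ≤ 56 ✓
(5): 389 ≥ 133 ✓

feasible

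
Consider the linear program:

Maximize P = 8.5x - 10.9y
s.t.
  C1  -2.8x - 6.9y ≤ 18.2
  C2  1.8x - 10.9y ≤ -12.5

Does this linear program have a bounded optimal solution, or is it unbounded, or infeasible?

unbounded

From the feasible point (-28463/4294, 112/2147), moving in the direction (10.9, 1.8) keeps every constraint satisfied while P increases without bound.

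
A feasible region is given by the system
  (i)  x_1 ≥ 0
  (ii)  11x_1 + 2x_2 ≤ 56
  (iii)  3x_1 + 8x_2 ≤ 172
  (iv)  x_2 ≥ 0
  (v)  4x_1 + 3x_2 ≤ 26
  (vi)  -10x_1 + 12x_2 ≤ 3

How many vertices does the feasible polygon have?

The feasible vertices (each the meet of two boundaries and inside every other half-plane) are:
  (0, 0)
  (0, 1/4)
  (56/11, 0)
  (116/25, 62/25)
  (101/26, 136/39)

5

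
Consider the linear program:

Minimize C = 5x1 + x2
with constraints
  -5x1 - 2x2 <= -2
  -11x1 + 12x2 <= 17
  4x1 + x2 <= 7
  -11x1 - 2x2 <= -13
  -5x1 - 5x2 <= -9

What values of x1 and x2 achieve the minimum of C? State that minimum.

x1 = 47/45, x2 = 34/45, minimum C = 269/45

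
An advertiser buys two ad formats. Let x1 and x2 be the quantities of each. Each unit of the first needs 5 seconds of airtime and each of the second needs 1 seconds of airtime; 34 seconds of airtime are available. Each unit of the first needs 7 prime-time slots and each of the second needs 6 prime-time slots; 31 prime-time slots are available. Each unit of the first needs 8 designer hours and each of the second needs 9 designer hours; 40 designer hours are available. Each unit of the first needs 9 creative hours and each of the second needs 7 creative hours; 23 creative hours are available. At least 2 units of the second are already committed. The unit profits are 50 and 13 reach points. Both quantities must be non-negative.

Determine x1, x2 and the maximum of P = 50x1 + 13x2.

x1 = 1, x2 = 2, maximum P = 76

Corner points and P = 50x1 + 13x2:
  (0, 23/7) → P = 299/7
  (0, 2) → P = 26
  (1, 2) → P = 76

The optimum lies where 9x1 + 7x2 = 23 and x2 = 2.
Solving simultaneously gives x1 = 1, x2 = 2.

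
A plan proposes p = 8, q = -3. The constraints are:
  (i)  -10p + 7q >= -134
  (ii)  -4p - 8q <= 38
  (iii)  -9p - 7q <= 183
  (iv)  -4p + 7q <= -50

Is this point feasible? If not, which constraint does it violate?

(i): -101 ≥ -134 ✓
(ii): -8 ≤ 38 ✓
(iii): -51 ≤ 183 ✓
(iv): -53 ≤ -50 ✓

feasible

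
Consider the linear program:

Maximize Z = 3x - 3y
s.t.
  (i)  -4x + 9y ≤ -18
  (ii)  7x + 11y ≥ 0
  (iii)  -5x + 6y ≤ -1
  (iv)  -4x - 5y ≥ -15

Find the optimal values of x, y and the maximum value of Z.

At the optimal vertex, 7x + 11y = 0 and -4x - 5y = -15.
Solving simultaneously gives x = 55/3, y = -35/3.

x = 55/3, y = -35/3, maximum Z = 90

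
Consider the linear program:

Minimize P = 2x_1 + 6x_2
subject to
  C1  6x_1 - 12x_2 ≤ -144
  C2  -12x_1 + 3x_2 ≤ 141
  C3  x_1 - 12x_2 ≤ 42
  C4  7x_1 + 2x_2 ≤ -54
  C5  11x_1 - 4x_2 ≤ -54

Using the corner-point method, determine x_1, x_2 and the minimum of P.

Extreme points and P = 2x_1 + 6x_2:
  (-10, 7) → P = 22
  (-39/4, 57/8) → P = 93/4
  (-148/15, 113/15) → P = 382/15

x_1 = -10, x_2 = 7, minimum P = 22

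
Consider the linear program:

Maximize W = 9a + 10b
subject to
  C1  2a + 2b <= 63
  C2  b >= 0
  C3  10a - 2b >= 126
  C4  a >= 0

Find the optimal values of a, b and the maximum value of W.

The binding constraints are 2a + 2b = 63 and 10a - 2b = 126.
Solving simultaneously gives a = 63/4, b = 63/4.

a = 63/4, b = 63/4, maximum W = 1197/4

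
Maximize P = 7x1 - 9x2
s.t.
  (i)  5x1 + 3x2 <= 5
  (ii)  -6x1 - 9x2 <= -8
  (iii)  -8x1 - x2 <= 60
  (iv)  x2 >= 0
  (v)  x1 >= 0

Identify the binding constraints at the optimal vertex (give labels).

(i) and (ii)

Corner points and P = 7x1 - 9x2:
  (7/9, 10/27) → P = 19/9
  (0, 5/3) → P = -15
  (0, 8/9) → P = -8

The maximum is at (7/9, 10/27). Substituting into each constraint, equality holds for (i) and (ii); the remaining constraints have slack.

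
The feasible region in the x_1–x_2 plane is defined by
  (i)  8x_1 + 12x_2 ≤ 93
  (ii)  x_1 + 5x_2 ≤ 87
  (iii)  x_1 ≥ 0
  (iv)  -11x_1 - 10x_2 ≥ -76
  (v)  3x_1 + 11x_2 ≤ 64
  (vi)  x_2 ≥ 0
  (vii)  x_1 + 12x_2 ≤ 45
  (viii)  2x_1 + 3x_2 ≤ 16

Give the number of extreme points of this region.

Pairwise boundary intersections that survive every other constraint:
  (0, 0)
  (0, 15/4)
  (76/11, 0)
  (68/13, 24/13)
  (19/7, 74/21)

5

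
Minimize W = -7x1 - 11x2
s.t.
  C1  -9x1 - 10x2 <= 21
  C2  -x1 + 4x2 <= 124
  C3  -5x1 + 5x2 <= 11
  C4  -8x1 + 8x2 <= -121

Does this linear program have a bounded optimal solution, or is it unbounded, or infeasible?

unbounded

From the feasible point (521/76, -1257/152), moving in the direction (4, 1) keeps every constraint satisfied while W decreases without bound.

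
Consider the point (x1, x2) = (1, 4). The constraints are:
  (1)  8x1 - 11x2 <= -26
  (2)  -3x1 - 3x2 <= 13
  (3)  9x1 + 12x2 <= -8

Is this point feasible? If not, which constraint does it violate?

not feasible — violates (3)

Constraint (3): 9x1 + 12x2 = 57, which is not ≤ -8. All other constraints are satisfied.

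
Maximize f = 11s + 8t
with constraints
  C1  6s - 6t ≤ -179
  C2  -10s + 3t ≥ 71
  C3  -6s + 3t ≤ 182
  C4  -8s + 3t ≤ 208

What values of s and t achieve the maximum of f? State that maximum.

s = 111/4, t = 697/6, maximum f = 14815/12

The binding constraints are -10s + 3t = 71 and -6s + 3t = 182.
Solving simultaneously gives s = 111/4, t = 697/6.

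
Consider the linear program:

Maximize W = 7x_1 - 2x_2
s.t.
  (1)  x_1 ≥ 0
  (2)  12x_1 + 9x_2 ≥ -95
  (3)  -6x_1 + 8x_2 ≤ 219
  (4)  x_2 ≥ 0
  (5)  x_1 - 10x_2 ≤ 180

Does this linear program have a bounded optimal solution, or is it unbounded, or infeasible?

unbounded

From the feasible point (0, 219/8), moving in the direction (10, 1) keeps every constraint satisfied while W increases without bound.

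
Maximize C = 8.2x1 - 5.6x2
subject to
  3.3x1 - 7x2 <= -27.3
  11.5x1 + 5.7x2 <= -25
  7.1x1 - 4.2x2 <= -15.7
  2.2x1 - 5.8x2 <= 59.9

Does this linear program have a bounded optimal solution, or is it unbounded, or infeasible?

Corner points and C = 8.2x1 - 5.6x2:
  (-33061/9931, 23145/9931) → C = -2003561/49655
  (-28882/187, -2343/34) → C = -164668/187
The feasible region has finitely many vertices and no improving ray; the maximum is -2003561/49655 at (-33061/9931, 23145/9931).

bounded optimum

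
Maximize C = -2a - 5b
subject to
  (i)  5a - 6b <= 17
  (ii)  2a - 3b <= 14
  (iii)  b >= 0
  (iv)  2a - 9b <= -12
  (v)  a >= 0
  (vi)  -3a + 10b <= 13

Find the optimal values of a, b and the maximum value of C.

a = 3/7, b = 10/7, maximum C = -8

Vertices and C = -2a - 5b:
  (75/11, 94/33) → C = -920/33
  (31/4, 29/8) → C = -269/8
  (3/7, 10/7) → C = -8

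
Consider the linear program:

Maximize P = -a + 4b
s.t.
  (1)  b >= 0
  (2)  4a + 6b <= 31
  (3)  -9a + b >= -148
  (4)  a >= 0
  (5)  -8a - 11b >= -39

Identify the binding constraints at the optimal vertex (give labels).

(4) and (5)

Vertices and P = -a + 4b:
  (0, 0) → P = 0
  (39/8, 0) → P = -39/8
  (0, 39/11) → P = 156/11

The maximum is at (0, 39/11). Substituting into each constraint, equality holds for (4) and (5); the remaining constraints have slack.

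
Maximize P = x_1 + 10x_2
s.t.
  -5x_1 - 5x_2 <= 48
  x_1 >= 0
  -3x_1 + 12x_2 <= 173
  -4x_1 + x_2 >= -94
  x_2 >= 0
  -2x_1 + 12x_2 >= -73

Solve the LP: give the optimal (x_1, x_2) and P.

Vertices and P = x_1 + 10x_2:
  (0, 173/12) → P = 865/6
  (0, 0) → P = 0
  (1301/45, 974/45) → P = 11041/45
  (47/2, 0) → P = 47/2

x_1 = 1301/45, x_2 = 974/45, maximum P = 11041/45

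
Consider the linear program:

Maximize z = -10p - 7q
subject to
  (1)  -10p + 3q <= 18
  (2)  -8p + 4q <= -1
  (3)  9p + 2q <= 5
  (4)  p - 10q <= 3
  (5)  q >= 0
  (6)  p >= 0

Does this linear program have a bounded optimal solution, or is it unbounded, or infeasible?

Feasible corners and z = -10p - 7q:
  (11/26, 31/52) → z = -437/52
  (1/8, 0) → z = -5/4
  (5/9, 0) → z = -50/9
The feasible region has finitely many vertices and no improving ray; the maximum is -5/4 at (1/8, 0).

bounded optimum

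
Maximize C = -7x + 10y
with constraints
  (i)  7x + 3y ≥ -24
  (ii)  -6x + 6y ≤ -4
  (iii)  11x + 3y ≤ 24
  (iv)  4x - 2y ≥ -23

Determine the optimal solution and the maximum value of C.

x = 13/7, y = 25/21, maximum C = -23/21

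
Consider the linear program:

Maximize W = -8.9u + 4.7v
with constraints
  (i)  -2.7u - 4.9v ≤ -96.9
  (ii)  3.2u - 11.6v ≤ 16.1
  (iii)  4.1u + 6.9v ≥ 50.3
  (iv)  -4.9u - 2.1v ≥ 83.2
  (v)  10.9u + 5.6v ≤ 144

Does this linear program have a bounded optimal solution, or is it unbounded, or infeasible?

unbounded

From the feasible point (-21107/73, 13074/73), moving in the direction (-6.9, 4.1) keeps every constraint satisfied while W increases without bound.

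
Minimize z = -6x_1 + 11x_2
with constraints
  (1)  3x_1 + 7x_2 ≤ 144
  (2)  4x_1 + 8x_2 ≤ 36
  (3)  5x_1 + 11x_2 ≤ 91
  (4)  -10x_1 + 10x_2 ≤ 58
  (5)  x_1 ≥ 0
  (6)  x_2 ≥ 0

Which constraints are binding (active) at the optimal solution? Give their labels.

(2) and (6)

Extreme points and z = -6x_1 + 11x_2:
  (0, 9/2) → z = 99/2
  (9, 0) → z = -54
  (0, 0) → z = 0

The minimum is at (9, 0). Substituting into each constraint, equality holds for (2) and (6); the remaining constraints have slack.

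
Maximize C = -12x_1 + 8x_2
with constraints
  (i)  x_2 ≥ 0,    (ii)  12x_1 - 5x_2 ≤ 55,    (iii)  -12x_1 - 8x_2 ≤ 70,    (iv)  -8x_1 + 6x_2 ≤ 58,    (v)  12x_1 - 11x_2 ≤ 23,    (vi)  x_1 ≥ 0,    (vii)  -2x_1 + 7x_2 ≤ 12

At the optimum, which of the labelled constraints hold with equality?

Extreme points and C = -12x_1 + 8x_2:
  (23/12, 0) → C = -23
  (0, 0) → C = 0
  (293/62, 95/31) → C = -998/31
  (0, 12/7) → C = 96/7

The maximum is at (0, 12/7). Substituting into each constraint, equality holds for (vi) and (vii); the remaining constraints have slack.

(vi) and (vii)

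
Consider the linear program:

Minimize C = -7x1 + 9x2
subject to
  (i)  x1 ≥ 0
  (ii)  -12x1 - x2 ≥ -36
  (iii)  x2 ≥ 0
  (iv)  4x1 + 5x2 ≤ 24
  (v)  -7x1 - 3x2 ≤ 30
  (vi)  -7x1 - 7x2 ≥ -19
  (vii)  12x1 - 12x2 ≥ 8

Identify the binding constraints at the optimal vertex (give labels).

(iii) and (vi)

Feasible corners and C = -7x1 + 9x2:
  (19/7, 0) → C = -19
  (2/3, 0) → C = -14/3
  (71/42, 43/42) → C = -55/21

The minimum is at (19/7, 0). Substituting into each constraint, equality holds for (iii) and (vi); the remaining constraints have slack.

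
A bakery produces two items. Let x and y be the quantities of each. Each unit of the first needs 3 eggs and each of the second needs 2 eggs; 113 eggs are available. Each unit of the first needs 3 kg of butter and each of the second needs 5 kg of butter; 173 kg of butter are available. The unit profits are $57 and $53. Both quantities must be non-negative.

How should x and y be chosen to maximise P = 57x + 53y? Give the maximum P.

x = 73/3, y = 20, maximum P = 2447

Corner points and P = 57x + 53y:
  (0, 0) → P = 0
  (0, 173/5) → P = 9169/5
  (113/3, 0) → P = 2147
  (73/3, 20) → P = 2447

At the optimal vertex, 3x + 2y = 113 and 3x + 5y = 173.
Solving simultaneously gives x = 73/3, y = 20.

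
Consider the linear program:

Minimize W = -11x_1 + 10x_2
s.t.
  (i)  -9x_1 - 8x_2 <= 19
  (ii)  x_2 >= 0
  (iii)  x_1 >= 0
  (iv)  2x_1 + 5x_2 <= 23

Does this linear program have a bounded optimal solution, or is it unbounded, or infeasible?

bounded optimum

Corner points and W = -11x_1 + 10x_2:
  (0, 0) → W = 0
  (23/2, 0) → W = -253/2
  (0, 23/5) → W = 46
The feasible region has finitely many vertices and no improving ray; the minimum is -253/2 at (23/2, 0).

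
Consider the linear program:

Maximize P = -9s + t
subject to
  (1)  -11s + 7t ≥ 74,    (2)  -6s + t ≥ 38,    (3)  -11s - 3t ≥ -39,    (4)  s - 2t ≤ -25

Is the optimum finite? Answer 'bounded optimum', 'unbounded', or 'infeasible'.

From the feasible point (-75/29, 652/29), moving in the direction (-2, -1) keeps every constraint satisfied while P increases without bound.

unbounded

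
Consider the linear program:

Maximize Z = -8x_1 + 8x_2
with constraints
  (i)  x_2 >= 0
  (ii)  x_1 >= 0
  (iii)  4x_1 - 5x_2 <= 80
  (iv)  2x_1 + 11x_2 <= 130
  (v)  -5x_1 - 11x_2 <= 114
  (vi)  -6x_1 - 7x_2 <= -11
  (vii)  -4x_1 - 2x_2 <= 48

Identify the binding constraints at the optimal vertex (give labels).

Vertices and Z = -8x_1 + 8x_2:
  (20, 0) → Z = -160
  (11/6, 0) → Z = -44/3
  (0, 130/11) → Z = 1040/11
  (0, 11/7) → Z = 88/7
  (85/3, 20/3) → Z = -520/3

The maximum is at (0, 130/11). Substituting into each constraint, equality holds for (ii) and (iv); the remaining constraints have slack.

(ii) and (iv)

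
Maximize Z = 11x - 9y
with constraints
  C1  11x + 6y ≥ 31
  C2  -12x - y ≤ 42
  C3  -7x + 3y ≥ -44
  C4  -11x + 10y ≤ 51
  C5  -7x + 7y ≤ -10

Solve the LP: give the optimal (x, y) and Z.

Corner points and Z = 11x - 9y:
  (119/25, -89/25) → Z = 422/5
  (277/119, 107/119) → Z = 2084/119
  (139/14, 17/2) → Z = 229/7

The binding constraints are 11x + 6y = 31 and -7x + 3y = -44.
Solving simultaneously gives x = 119/25, y = -89/25.

x = 119/25, y = -89/25, maximum Z = 422/5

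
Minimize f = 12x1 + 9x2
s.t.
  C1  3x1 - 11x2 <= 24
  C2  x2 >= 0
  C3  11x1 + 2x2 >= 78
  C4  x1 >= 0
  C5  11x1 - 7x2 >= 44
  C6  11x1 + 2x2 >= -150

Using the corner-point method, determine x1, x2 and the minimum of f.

Corner points and f = 12x1 + 9x2:
  (8, 0) → f = 96
  (78/11, 0) → f = 936/11
  (634/99, 34/9) → f = 3658/33
The feasible region is unbounded (it extends along (11, 3), (7, 11)), but f strictly increases along every unbounded feasible direction, so there is no improving ray and the minimum is attained at a vertex.

x1 = 78/11, x2 = 0, minimum f = 936/11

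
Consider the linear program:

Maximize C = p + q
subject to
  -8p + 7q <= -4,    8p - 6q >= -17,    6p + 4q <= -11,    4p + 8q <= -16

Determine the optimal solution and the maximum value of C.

p = -3/4, q = -13/8, maximum C = -19/8

Vertices and C = p + q:
  (-143/8, -21) → C = -311/8
  (-20/23, -36/23) → C = -56/23
  (-3/4, -13/8) → C = -19/8
The feasible region is unbounded (it extends along (-3, -4), (2, -3)), but C strictly decreases along every unbounded feasible direction, so there is no improving ray and the maximum is attained at a vertex.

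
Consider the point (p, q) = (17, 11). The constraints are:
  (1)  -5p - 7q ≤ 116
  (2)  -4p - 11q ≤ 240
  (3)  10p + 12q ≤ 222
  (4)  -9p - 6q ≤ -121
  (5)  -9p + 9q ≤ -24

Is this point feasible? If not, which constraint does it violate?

not feasible — violates (3)

Constraint (3): 10p + 12q = 302, which is not ≤ 222. All other constraints are satisfied.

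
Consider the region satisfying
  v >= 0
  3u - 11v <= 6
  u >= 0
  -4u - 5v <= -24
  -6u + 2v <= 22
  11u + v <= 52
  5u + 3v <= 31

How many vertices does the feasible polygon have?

4

Pairwise boundary intersections that survive every other constraint:
  (0, 24/5)
  (0, 31/3)
  (236/51, 56/51)
  (125/28, 81/28)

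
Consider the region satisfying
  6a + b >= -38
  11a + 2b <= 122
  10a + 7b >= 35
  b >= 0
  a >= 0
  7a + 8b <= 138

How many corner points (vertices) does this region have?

Of the 15 pairwise boundary intersections, those satisfying every inequality are:
  (122/11, 0)
  (350/37, 332/37)
  (7/2, 0)
  (0, 5)
  (0, 69/4)

5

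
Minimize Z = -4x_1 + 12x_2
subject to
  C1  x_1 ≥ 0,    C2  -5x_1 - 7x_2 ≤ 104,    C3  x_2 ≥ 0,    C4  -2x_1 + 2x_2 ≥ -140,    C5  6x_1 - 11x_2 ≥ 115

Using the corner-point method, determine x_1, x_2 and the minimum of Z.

Corner points and Z = -4x_1 + 12x_2:
  (70, 0) → Z = -280
  (115/6, 0) → Z = -230/3
  (131, 61) → Z = 208

The optimum lies where x_2 = 0 and -2x_1 + 2x_2 = -140.
Solving simultaneously gives x_1 = 70, x_2 = 0.

x_1 = 70, x_2 = 0, minimum Z = -280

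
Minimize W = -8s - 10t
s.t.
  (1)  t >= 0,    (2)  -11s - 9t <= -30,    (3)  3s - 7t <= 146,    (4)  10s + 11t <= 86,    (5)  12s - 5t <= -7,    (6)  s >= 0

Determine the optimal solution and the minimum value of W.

s = 0, t = 86/11, minimum W = -860/11

Vertices and W = -8s - 10t:
  (87/163, 437/163) → W = -5066/163
  (0, 10/3) → W = -100/3
  (353/182, 551/91) → W = -6922/91
  (0, 86/11) → W = -860/11

The optimum lies where 10s + 11t = 86 and s = 0.
Solving simultaneously gives s = 0, t = 86/11.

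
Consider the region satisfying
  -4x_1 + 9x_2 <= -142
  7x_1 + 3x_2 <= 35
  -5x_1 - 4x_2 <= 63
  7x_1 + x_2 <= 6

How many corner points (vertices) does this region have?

3

The feasible vertices (each the meet of two boundaries and inside every other half-plane) are:
  (1/61, -962/61)
  (196/67, -970/67)
  (87/23, -471/23)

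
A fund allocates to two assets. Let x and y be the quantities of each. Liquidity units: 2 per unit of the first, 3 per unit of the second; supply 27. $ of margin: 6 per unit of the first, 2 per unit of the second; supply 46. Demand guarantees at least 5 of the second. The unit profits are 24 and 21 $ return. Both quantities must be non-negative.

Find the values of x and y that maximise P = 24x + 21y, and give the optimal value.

x = 6, y = 5, maximum P = 249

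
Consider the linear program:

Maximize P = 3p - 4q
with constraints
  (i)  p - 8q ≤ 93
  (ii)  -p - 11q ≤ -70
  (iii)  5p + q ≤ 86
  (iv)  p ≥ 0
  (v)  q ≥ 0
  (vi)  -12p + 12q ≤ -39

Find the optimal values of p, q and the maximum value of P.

p = 146/9, q = 44/9, maximum P = 262/9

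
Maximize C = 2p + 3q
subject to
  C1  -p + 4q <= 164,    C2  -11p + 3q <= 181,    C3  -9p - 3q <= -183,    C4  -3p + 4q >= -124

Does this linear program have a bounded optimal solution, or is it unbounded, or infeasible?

Feasible corners and C = 2p + 3q:
  (80/13, 553/13) → C = 1819/13
  (144, 77) → C = 519
  (368/15, -63/5) → C = 169/15
The feasible region has finitely many vertices and no improving ray; the maximum is 519 at (144, 77).

bounded optimum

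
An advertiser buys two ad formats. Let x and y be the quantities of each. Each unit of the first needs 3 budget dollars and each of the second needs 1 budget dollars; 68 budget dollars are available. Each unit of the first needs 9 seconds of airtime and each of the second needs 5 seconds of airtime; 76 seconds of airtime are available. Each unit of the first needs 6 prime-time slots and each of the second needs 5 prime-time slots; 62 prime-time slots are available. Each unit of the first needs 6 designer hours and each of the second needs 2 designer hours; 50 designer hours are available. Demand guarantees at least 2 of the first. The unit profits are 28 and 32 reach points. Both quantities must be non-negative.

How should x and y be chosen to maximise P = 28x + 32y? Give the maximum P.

x = 2, y = 10, maximum P = 376

Extreme points and P = 28x + 32y:
  (25/3, 0) → P = 700/3
  (2, 0) → P = 56
  (14/3, 34/5) → P = 5224/15
  (49/6, 1/2) → P = 734/3
  (2, 10) → P = 376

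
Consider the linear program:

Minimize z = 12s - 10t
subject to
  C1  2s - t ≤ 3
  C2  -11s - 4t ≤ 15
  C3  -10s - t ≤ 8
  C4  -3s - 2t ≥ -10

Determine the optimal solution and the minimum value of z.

s = -26/17, t = 124/17, minimum z = -1552/17

The binding constraints are -10s - t = 8 and -3s - 2t = -10.
Solving simultaneously gives s = -26/17, t = 124/17.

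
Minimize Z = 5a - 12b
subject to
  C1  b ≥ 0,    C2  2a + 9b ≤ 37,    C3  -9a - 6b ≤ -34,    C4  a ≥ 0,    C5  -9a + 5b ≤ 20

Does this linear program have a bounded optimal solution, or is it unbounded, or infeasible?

bounded optimum

Feasible corners and Z = 5a - 12b:
  (37/2, 0) → Z = 185/2
  (34/9, 0) → Z = 170/9
  (28/23, 265/69) → Z = -40
The feasible region has finitely many vertices and no improving ray; the minimum is -40 at (28/23, 265/69).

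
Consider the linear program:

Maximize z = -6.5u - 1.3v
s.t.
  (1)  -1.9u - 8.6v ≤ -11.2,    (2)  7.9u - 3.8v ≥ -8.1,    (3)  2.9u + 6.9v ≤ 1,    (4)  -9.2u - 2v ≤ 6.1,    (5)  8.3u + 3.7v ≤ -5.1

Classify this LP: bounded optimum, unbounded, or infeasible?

infeasible

The boundaries -9.2u - 2v = 6.1 and 8.3u + 3.7v = -5.1 meet at (-1237/1744, 371/1744), but that point violates -1.9u - 8.6v ≤ -11.2. Every candidate vertex is excluded by some other constraint, so the feasible region is empty.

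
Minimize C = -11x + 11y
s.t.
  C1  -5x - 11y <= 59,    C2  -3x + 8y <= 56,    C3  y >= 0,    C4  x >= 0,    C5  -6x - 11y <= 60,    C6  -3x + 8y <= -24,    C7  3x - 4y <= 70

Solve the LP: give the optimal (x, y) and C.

x = 116/3, y = 23/2, minimum C = -1793/6

Feasible corners and C = -11x + 11y:
  (8, 0) → C = -88
  (70/3, 0) → C = -770/3
  (116/3, 23/2) → C = -1793/6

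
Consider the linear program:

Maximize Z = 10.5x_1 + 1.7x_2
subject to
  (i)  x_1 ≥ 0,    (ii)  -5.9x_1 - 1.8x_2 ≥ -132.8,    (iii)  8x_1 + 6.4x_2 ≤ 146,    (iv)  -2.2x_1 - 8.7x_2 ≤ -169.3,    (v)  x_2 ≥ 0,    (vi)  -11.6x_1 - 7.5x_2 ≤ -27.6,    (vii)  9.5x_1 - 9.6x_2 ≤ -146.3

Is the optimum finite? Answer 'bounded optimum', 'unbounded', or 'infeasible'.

Extreme points and Z = 10.5x_1 + 1.7x_2:
  (0, 22.8125) → Z = 38.78125
  (0, 1693/87) → Z = 28781/870
  (4667/1388, 12915/694) → Z = 185829/2776
The feasible region has finitely many vertices and no improving ray; the maximum is 185829/2776 at (4667/1388, 12915/694).

bounded optimum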